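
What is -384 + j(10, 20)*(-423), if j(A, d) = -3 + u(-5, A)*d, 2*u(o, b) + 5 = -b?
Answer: 64335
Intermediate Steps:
u(o, b) = -5/2 - b/2 (u(o, b) = -5/2 + (-b)/2 = -5/2 - b/2)
j(A, d) = -3 + d*(-5/2 - A/2) (j(A, d) = -3 + (-5/2 - A/2)*d = -3 + d*(-5/2 - A/2))
-384 + j(10, 20)*(-423) = -384 + (-3 - ½*20*(5 + 10))*(-423) = -384 + (-3 - ½*20*15)*(-423) = -384 + (-3 - 150)*(-423) = -384 - 153*(-423) = -384 + 64719 = 64335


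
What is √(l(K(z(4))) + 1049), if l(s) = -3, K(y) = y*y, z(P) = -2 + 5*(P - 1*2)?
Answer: √1046 ≈ 32.342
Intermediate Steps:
z(P) = -12 + 5*P (z(P) = -2 + 5*(P - 2) = -2 + 5*(-2 + P) = -2 + (-10 + 5*P) = -12 + 5*P)
K(y) = y²
√(l(K(z(4))) + 1049) = √(-3 + 1049) = √1046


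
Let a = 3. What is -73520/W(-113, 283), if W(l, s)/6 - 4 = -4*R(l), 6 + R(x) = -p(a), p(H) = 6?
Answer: -9190/39 ≈ -235.64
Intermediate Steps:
R(x) = -12 (R(x) = -6 - 1*6 = -6 - 6 = -12)
W(l, s) = 312 (W(l, s) = 24 + 6*(-4*(-12)) = 24 + 6*48 = 24 + 288 = 312)
-73520/W(-113, 283) = -73520/312 = -73520*1/312 = -9190/39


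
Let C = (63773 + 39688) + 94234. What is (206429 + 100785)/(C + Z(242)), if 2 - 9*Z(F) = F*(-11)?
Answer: 307214/197991 ≈ 1.5517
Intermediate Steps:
Z(F) = 2/9 + 11*F/9 (Z(F) = 2/9 - F*(-11)/9 = 2/9 - (-11)*F/9 = 2/9 + 11*F/9)
C = 197695 (C = 103461 + 94234 = 197695)
(206429 + 100785)/(C + Z(242)) = (206429 + 100785)/(197695 + (2/9 + (11/9)*242)) = 307214/(197695 + (2/9 + 2662/9)) = 307214/(197695 + 296) = 307214/197991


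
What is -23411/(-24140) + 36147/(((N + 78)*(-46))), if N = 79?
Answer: -351757169/87169540 ≈ -4.0353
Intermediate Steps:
-23411/(-24140) + 36147/(((N + 78)*(-46))) = -23411/(-24140) + 36147/(((79 + 78)*(-46))) = -23411*(-1/24140) + 36147/((157*(-46))) = 23411/24140 + 36147/(-7222) = 23411/24140 + 36147*(-1/7222) = 23411/24140 - 36147/7222 = -351757169/87169540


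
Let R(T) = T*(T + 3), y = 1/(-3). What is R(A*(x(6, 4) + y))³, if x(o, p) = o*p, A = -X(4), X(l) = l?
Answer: 476379541000000/729 ≈ 6.5347e+11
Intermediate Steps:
A = -4 (A = -1*4 = -4)
y = -⅓ ≈ -0.33333
R(T) = T*(3 + T)
R(A*(x(6, 4) + y))³ = ((-4*(6*4 - ⅓))*(3 - 4*(6*4 - ⅓)))³ = ((-4*(24 - ⅓))*(3 - 4*(24 - ⅓)))³ = ((-4*71/3)*(3 - 4*71/3))³ = (-284*(3 - 284/3)/3)³ = (-284/3*(-275/3))³ = (78100/9)³ = 476379541000000/729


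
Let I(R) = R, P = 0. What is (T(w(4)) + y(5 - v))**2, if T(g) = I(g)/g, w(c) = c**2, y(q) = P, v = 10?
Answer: 1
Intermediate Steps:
y(q) = 0
T(g) = 1 (T(g) = g/g = 1)
(T(w(4)) + y(5 - v))**2 = (1 + 0)**2 = 1**2 = 1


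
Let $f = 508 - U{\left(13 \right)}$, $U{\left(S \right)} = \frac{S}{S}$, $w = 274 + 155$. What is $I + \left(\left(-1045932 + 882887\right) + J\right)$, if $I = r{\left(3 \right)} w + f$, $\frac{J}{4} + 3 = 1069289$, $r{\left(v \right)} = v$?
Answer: $4115893$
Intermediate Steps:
$J = 4277144$ ($J = -12 + 4 \cdot 1069289 = -12 + 4277156 = 4277144$)
$w = 429$
$U{\left(S \right)} = 1$
$f = 507$ ($f = 508 - 1 = 507$)
$I = 1794$ ($I = 3 \cdot 429 + 507 = 1287 + 507 = 1794$)
$I + \left(\left(-1045932 + 882887\right) + J\right) = 1794 + \left(\left(-1045932 + 882887\right) + 4277144\right) = 1794 + \left(-163045 + 4277144\right) = 1794 + 4114099 = 4115893$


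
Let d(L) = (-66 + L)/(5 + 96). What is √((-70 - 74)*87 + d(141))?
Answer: I*√127790553/101 ≈ 111.93*I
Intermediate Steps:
d(L) = -66/101 + L/101 (d(L) = (-66 + L)/101 = (-66 + L)*(1/101) = -66/101 + L/101)
√((-70 - 74)*87 + d(141)) = √((-70 - 74)*87 + (-66/101 + (1/101)*141)) = √(-144*87 + (-66/101 + 141/101)) = √(-12528 + 75/101) = √(-1265253/101) = I*√127790553/101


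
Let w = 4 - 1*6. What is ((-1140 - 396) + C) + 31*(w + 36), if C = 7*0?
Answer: -482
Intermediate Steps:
C = 0
w = -2 (w = 4 - 6 = -2)
((-1140 - 396) + C) + 31*(w + 36) = ((-1140 - 396) + 0) + 31*(-2 + 36) = (-1536 + 0) + 31*34 = -1536 + 1054 = -482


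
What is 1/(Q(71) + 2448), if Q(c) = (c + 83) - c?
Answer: 1/2531 ≈ 0.00039510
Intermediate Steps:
Q(c) = 83 (Q(c) = (83 + c) - c = 83)
1/(Q(71) + 2448) = 1/(83 + 2448) = 1/2531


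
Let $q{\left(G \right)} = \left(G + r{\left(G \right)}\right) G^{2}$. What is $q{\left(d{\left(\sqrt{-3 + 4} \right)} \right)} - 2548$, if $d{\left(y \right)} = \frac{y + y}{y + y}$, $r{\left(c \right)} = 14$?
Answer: $-2533$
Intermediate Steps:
$d{\left(y \right)} = 1$ ($d{\left(y \right)} = \frac{2 y}{2 y} = 2 y \frac{1}{2 y} = 1$)
$q{\left(G \right)} = G^{2} \left(14 + G\right)$ ($q{\left(G \right)} = \left(G + 14\right) G^{2} = \left(14 + G\right) G^{2} = G^{2} \left(14 + G\right)$)
$q{\left(d{\left(\sqrt{-3 + 4} \right)} \right)} - 2548 = 1^{2} \left(14 + 1\right) - 2548 = 1 \cdot 15 - 2548 = 15 - 2548 = -2533$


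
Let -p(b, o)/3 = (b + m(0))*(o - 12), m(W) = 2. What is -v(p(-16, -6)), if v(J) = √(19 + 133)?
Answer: -2*√38 ≈ -12.329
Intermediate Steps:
p(b, o) = -3*(-12 + o)*(2 + b) (p(b, o) = -3*(b + 2)*(o - 12) = -3*(2 + b)*(-12 + o) = -3*(-12 + o)*(2 + b))
v(J) = 2*√38 (v(J) = √152 = 2*√38)
-v(p(-16, -6)) = -2*√38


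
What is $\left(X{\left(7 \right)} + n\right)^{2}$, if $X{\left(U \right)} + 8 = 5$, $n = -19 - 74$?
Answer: $9216$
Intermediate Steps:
$n = -93$ ($n = -19 - 74 = -93$)
$X{\left(U \right)} = -3$ ($X{\left(U \right)} = -8 + 5 = -3$)
$\left(X{\left(7 \right)} + n\right)^{2} = \left(-3 - 93\right)^{2} = \left(-96\right)^{2} = 9216$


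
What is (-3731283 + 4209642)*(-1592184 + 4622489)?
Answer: 1449573669495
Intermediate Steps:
(-3731283 + 4209642)*(-1592184 + 4622489) = 478359*3030305 = 1449573669495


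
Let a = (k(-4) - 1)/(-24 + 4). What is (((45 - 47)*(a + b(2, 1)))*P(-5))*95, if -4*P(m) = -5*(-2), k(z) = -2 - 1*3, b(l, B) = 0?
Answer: 285/2 ≈ 142.50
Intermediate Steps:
k(z) = -5 (k(z) = -2 - 3 = -5)
P(m) = -5/2 (P(m) = -(-5)*(-2)/4 = -¼*10 = -5/2)
a = 3/10 (a = (-5 - 1)/(-24 + 4) = -6/(-20) = -6*(-1/20) = 3/10 ≈ 0.30000)
(((45 - 47)*(a + b(2, 1)))*P(-5))*95 = (((45 - 47)*(3/10 + 0))*(-5/2))*95 = (-2*3/10*(-5/2))*95 = -⅗*(-5/2)*95 = (3/2)*95 = 285/2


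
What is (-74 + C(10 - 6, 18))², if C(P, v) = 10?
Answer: 4096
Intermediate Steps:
(-74 + C(10 - 6, 18))² = (-74 + 10)² = (-64)² = 4096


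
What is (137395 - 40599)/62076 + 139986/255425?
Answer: 1193353187/566277225 ≈ 2.1074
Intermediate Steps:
(137395 - 40599)/62076 + 139986/255425 = 96796*(1/62076) + 139986*(1/255425) = 3457/2217 + 139986/255425 = 1193353187/566277225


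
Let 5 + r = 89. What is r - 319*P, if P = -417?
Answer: 133107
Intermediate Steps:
r = 84 (r = -5 + 89 = 84)
r - 319*P = 84 - 319*(-417) = 84 + 133023 = 133107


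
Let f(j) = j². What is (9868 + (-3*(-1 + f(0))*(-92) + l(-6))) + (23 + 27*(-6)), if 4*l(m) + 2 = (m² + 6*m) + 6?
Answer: 9454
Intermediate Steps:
l(m) = 1 + m²/4 + 3*m/2 (l(m) = -½ + ((m² + 6*m) + 6)/4 = -½ + (6 + m² + 6*m)/4 = -½ + (3/2 + m²/4 + 3*m/2) = 1 + m²/4 + 3*m/2)
(9868 + (-3*(-1 + f(0))*(-92) + l(-6))) + (23 + 27*(-6)) = (9868 + (-3*(-1 + 0²)*(-92) + (1 + (¼)*(-6)² + (3/2)*(-6)))) + (23 + 27*(-6)) = (9868 + (-3*(-1 + 0)*(-92) + (1 + (¼)*36 - 9))) + (23 - 162) = (9868 + (-3*(-1)*(-92) + (1 + 9 - 9))) - 139 = (9868 + (3*(-92) + 1)) - 139 = (9868 + (-276 + 1)) - 139 = (9868 - 275) - 139 = 9593 - 139 = 9454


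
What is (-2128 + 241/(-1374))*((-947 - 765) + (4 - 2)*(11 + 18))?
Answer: 2418241451/687 ≈ 3.5200e+6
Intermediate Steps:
(-2128 + 241/(-1374))*((-947 - 765) + (4 - 2)*(11 + 18)) = (-2128 + 241*(-1/1374))*(-1712 + 2*29) = (-2128 - 241/1374)*(-1712 + 58) = -2924113/1374*(-1654) = 2418241451/687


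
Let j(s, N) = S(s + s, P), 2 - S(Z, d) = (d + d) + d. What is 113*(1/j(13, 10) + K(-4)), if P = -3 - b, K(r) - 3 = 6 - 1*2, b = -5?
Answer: 3051/4 ≈ 762.75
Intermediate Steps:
K(r) = 7 (K(r) = 3 + (6 - 1*2) = 3 + (6 - 2) = 3 + 4 = 7)
P = 2 (P = -3 - 1*(-5) = -3 + 5 = 2)
S(Z, d) = 2 - 3*d (S(Z, d) = 2 - ((d + d) + d) = 2 - (2*d + d) = 2 - 3*d)
j(s, N) = -4 (j(s, N) = 2 - 3*2 = 2 - 6 = -4)
113*(1/j(13, 10) + K(-4)) = 113*(1/(-4) + 7) = 113*(-¼ + 7) = 113*(27/4) = 3051/4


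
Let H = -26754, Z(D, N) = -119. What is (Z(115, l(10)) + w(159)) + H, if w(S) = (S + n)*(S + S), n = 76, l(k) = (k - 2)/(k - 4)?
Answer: 47857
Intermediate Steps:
l(k) = (-2 + k)/(-4 + k)
w(S) = 2*S*(76 + S) (w(S) = (S + 76)*(S + S) = (76 + S)*(2*S) = 2*S*(76 + S))
(Z(115, l(10)) + w(159)) + H = (-119 + 2*159*(76 + 159)) - 26754 = (-119 + 2*159*235) - 26754 = (-119 + 74730) - 26754 = 74611 - 26754 = 47857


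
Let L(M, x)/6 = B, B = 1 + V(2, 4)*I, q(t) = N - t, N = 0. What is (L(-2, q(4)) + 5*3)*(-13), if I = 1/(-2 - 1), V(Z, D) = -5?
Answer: -403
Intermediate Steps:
q(t) = -t (q(t) = 0 - t = -t)
I = -⅓ (I = 1/(-3) = -⅓ ≈ -0.33333)
B = 8/3 (B = 1 - 5*(-⅓) = 1 + 5/3 = 8/3 ≈ 2.6667)
L(M, x) = 16 (L(M, x) = 6*(8/3) = 16)
(L(-2, q(4)) + 5*3)*(-13) = (16 + 5*3)*(-13) = (16 + 15)*(-13) = 31*(-13) = -403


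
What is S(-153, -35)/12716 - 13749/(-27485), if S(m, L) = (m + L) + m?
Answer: 15041809/31772660 ≈ 0.47342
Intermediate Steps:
S(m, L) = L + 2*m (S(m, L) = (L + m) + m = L + 2*m)
S(-153, -35)/12716 - 13749/(-27485) = (-35 + 2*(-153))/12716 - 13749/(-27485) = (-35 - 306)*(1/12716) - 13749*(-1/27485) = -341*1/12716 + 13749/27485 = -31/1156 + 13749/27485 = 15041809/31772660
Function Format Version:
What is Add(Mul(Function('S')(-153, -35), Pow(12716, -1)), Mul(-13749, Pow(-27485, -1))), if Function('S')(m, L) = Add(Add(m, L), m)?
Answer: Rational(15041809, 31772660) ≈ 0.47342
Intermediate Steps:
Function('S')(m, L) = Add(L, Mul(2, m)) (Function('S')(m, L) = Add(Add(L, m), m) = Add(L, Mul(2, m)))
Add(Mul(Function('S')(-153, -35), Pow(12716, -1)), Mul(-13749, Pow(-27485, -1))) = Add(Mul(Add(-35, Mul(2, -153)), Pow(12716, -1)), Mul(-13749, Pow(-27485, -1))) = Add(Mul(Add(-35, -306), Rational(1, 12716)), Mul(-13749, Rational(-1, 27485))) = Add(Mul(-341, Rational(1, 12716)), Rational(13749, 27485)) = Add(Rational(-31, 1156), Rational(13749, 27485)) = Rational(15041809, 31772660)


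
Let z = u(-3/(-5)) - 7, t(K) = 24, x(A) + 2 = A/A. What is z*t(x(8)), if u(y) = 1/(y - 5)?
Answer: -1908/11 ≈ -173.45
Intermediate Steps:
x(A) = -1 (x(A) = -2 + A/A = -2 + 1 = -1)
u(y) = 1/(-5 + y)
z = -159/22 (z = 1/(-5 - 3/(-5)) - 7 = 1/(-5 - 3*(-⅕)) - 7 = 1/(-5 + ⅗) - 7 = 1/(-22/5) - 7 = -5/22 - 7 = -159/22 ≈ -7.2273)
z*t(x(8)) = -159/22*24 = -1908/11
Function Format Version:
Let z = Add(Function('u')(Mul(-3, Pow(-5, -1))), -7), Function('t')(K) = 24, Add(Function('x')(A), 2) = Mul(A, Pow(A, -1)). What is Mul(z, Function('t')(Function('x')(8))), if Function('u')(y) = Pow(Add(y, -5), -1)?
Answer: Rational(-1908, 11) ≈ -173.45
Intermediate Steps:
Function('x')(A) = -1 (Function('x')(A) = Add(-2, Mul(A, Pow(A, -1))) = Add(-2, 1) = -1)
Function('u')(y) = Pow(Add(-5, y), -1)
z = Rational(-159, 22) (z = Add(Pow(Add(-5, Mul(-3, Pow(-5, -1))), -1), -7) = Add(Pow(Add(-5, Mul(-3, Rational(-1, 5))), -1), -7) = Add(Pow(Add(-5, Rational(3, 5)), -1), -7) = Add(Pow(Rational(-22, 5), -1), -7) = Add(Rational(-5, 22), -7) = Rational(-159, 22) ≈ -7.2273)
Mul(z, Function('t')(Function('x')(8))) = Mul(Rational(-159, 22), 24) = Rational(-1908, 11)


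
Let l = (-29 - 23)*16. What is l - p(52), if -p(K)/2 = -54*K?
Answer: -6448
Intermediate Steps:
p(K) = 108*K (p(K) = -(-108)*K = 108*K)
l = -832 (l = -52*16 = -832)
l - p(52) = -832 - 108*52 = -832 - 1*5616 = -832 - 5616 = -6448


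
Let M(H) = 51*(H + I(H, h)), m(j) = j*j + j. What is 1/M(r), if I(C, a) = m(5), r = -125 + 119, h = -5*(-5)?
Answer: 1/1224 ≈ 0.00081699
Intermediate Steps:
m(j) = j + j**2 (m(j) = j**2 + j = j + j**2)
h = 25
r = -6
I(C, a) = 30 (I(C, a) = 5*(1 + 5) = 5*6 = 30)
M(H) = 1530 + 51*H (M(H) = 51*(H + 30) = 51*(30 + H) = 1530 + 51*H)
1/M(r) = 1/(1530 + 51*(-6)) = 1/(1530 - 306) = 1/1224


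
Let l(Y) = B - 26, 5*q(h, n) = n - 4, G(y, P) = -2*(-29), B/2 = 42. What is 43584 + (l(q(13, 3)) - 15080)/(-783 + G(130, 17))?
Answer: 1090118/25 ≈ 43605.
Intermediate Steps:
B = 84 (B = 2*42 = 84)
G(y, P) = 58
q(h, n) = -4/5 + n/5 (q(h, n) = (n - 4)/5 = (-4 + n)/5 = -4/5 + n/5)
l(Y) = 58 (l(Y) = 84 - 26 = 58)
43584 + (l(q(13, 3)) - 15080)/(-783 + G(130, 17)) = 43584 + (58 - 15080)/(-783 + 58) = 43584 - 15022/(-725) = 43584 - 15022*(-1/725) = 43584 + 518/25 = 1090118/25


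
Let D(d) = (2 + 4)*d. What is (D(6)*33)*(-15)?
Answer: -17820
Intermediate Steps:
D(d) = 6*d
(D(6)*33)*(-15) = ((6*6)*33)*(-15) = (36*33)*(-15) = 1188*(-15) = -17820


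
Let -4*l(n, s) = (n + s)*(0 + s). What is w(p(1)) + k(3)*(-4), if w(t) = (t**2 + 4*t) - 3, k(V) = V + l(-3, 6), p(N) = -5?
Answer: 8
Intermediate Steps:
l(n, s) = -s*(n + s)/4 (l(n, s) = -(n + s)*(0 + s)/4 = -(n + s)*s/4 = -s*(n + s)/4)
k(V) = -9/2 + V (k(V) = V - 1/4*6*(-3 + 6) = V - 1/4*6*3 = V - 9/2 = -9/2 + V)
w(t) = -3 + t**2 + 4*t
w(p(1)) + k(3)*(-4) = (-3 + (-5)**2 + 4*(-5)) + (-9/2 + 3)*(-4) = (-3 + 25 - 20) - 3/2*(-4) = 2 + 6 = 8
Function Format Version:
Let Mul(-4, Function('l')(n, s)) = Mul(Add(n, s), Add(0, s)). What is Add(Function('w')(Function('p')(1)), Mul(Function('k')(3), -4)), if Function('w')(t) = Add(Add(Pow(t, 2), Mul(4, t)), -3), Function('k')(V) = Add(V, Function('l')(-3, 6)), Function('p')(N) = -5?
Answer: 8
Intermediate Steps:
Function('l')(n, s) = Mul(Rational(-1, 4), s, Add(n, s)) (Function('l')(n, s) = Mul(Rational(-1, 4), Mul(Add(n, s), Add(0, s))) = Mul(Rational(-1, 4), Mul(Add(n, s), s)) = Mul(Rational(-1, 4), Mul(s, Add(n, s))) = Mul(Rational(-1, 4), s, Add(n, s)))
Function('k')(V) = Add(Rational(-9, 2), V) (Function('k')(V) = Add(V, Mul(Rational(-1, 4), 6, Add(-3, 6))) = Add(V, Mul(Rational(-1, 4), 6, 3)) = Add(V, Rational(-9, 2)) = Add(Rational(-9, 2), V))
Function('w')(t) = Add(-3, Pow(t, 2), Mul(4, t))
Add(Function('w')(Function('p')(1)), Mul(Function('k')(3), -4)) = Add(Add(-3, Pow(-5, 2), Mul(4, -5)), Mul(Add(Rational(-9, 2), 3), -4)) = Add(Add(-3, 25, -20), Mul(Rational(-3, 2), -4)) = Add(2, 6) = 8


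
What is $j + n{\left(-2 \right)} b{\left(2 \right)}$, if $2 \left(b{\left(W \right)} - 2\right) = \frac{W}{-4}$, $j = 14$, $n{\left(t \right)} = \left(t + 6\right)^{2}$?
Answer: $42$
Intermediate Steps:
$n{\left(t \right)} = \left(6 + t\right)^{2}$
$b{\left(W \right)} = 2 - \frac{W}{8}$ ($b{\left(W \right)} = 2 + \frac{W \frac{1}{-4}}{2} = 2 + \frac{W \left(- \frac{1}{4}\right)}{2} = 2 + \frac{\left(- \frac{1}{4}\right) W}{2} = 2 - \frac{W}{8}$)
$j + n{\left(-2 \right)} b{\left(2 \right)} = 14 + \left(6 - 2\right)^{2} \left(2 - \frac{1}{4}\right) = 14 + 4^{2} \left(2 - \frac{1}{4}\right) = 14 + 16 \cdot \frac{7}{4} = 14 + 28 = 42$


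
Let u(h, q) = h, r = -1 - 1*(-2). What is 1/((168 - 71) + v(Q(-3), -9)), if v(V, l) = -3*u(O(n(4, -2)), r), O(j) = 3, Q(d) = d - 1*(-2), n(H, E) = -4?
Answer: 1/88 ≈ 0.011364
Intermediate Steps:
r = 1 (r = -1 + 2 = 1)
Q(d) = 2 + d (Q(d) = d + 2 = 2 + d)
v(V, l) = -9 (v(V, l) = -3*3 = -9)
1/((168 - 71) + v(Q(-3), -9)) = 1/((168 - 71) - 9) = 1/(97 - 9) = 1/88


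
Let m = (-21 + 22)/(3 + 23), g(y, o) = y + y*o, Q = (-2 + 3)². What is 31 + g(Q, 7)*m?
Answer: 407/13 ≈ 31.308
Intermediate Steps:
Q = 1 (Q = 1² = 1)
g(y, o) = y + o*y
m = 1/26 ≈ 0.038462
31 + g(Q, 7)*m = 31 + (1*(1 + 7))*(1/26) = 31 + (1*8)*(1/26) = 31 + 8*(1/26) = 31 + 4/13 = 407/13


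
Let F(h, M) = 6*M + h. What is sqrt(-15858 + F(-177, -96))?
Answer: 7*I*sqrt(339) ≈ 128.88*I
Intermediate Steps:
F(h, M) = h + 6*M
sqrt(-15858 + F(-177, -96)) = sqrt(-15858 + (-177 + 6*(-96))) = sqrt(-15858 + (-177 - 576)) = sqrt(-15858 - 753) = sqrt(-16611) = 7*I*sqrt(339)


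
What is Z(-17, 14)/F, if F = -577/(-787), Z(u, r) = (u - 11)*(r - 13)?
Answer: -22036/577 ≈ -38.191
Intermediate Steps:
Z(u, r) = (-13 + r)*(-11 + u) (Z(u, r) = (-11 + u)*(-13 + r) = (-13 + r)*(-11 + u))
F = 577/787 (F = -577*(-1/787) = 577/787 ≈ 0.73316)
Z(-17, 14)/F = (143 - 13*(-17) - 11*14 + 14*(-17))/(577/787) = (143 + 221 - 154 - 238)*(787/577) = -28*787/577 = -22036/577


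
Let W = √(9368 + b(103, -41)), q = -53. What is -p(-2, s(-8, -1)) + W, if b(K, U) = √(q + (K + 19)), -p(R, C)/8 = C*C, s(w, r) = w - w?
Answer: √(9368 + √69) ≈ 96.831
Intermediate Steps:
s(w, r) = 0
p(R, C) = -8*C² (p(R, C) = -8*C*C = -8*C²)
b(K, U) = √(-34 + K) (b(K, U) = √(-53 + (K + 19)) = √(-53 + (19 + K)) = √(-34 + K))
W = √(9368 + √69) (W = √(9368 + √(-34 + 103)) = √(9368 + √69) ≈ 96.831)
-p(-2, s(-8, -1)) + W = -(-8)*0² + √(9368 + √69) = -(-8)*0 + √(9368 + √69) = -1*0 + √(9368 + √69) = 0 + √(9368 + √69) = √(9368 + √69)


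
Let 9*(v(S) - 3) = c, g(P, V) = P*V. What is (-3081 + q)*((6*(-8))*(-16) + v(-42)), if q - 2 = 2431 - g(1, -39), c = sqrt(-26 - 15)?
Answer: -469539 - 203*I*sqrt(41)/3 ≈ -4.6954e+5 - 433.28*I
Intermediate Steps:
c = I*sqrt(41) (c = sqrt(-41) = I*sqrt(41) ≈ 6.4031*I)
q = 2472 (q = 2 + (2431 - (-39)) = 2 + (2431 - 1*(-39)) = 2 + (2431 + 39) = 2 + 2470 = 2472)
v(S) = 3 + I*sqrt(41)/9 (v(S) = 3 + (I*sqrt(41))/9 = 3 + I*sqrt(41)/9)
(-3081 + q)*((6*(-8))*(-16) + v(-42)) = (-3081 + 2472)*((6*(-8))*(-16) + (3 + I*sqrt(41)/9)) = -609*(-48*(-16) + (3 + I*sqrt(41)/9)) = -609*(768 + (3 + I*sqrt(41)/9)) = -609*(771 + I*sqrt(41)/9) = -469539 - 203*I*sqrt(41)/3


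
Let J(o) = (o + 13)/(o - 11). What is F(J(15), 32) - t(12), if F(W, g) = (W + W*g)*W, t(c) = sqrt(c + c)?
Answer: 1617 - 2*sqrt(6) ≈ 1612.1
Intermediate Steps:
t(c) = sqrt(2)*sqrt(c) (t(c) = sqrt(2*c) = sqrt(2)*sqrt(c))
J(o) = (13 + o)/(-11 + o)
F(W, g) = W*(W + W*g)
F(J(15), 32) - t(12) = ((13 + 15)/(-11 + 15))**2*(1 + 32) - sqrt(2)*sqrt(12) = (28/4)**2*33 - sqrt(2)*2*sqrt(3) = ((1/4)*28)**2*33 - 2*sqrt(6) = 7**2*33 - 2*sqrt(6) = 49*33 - 2*sqrt(6) = 1617 - 2*sqrt(6)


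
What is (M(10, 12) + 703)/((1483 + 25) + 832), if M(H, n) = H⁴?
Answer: 10703/2340 ≈ 4.5739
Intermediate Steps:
(M(10, 12) + 703)/((1483 + 25) + 832) = (10⁴ + 703)/((1483 + 25) + 832) = (10000 + 703)/(1508 + 832) = 10703/2340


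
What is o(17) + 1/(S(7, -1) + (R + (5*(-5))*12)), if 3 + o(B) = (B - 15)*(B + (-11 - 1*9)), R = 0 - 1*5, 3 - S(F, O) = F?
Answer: -2782/309 ≈ -9.0032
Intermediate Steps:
S(F, O) = 3 - F
R = -5 (R = 0 - 5 = -5)
o(B) = -3 + (-20 + B)*(-15 + B) (o(B) = -3 + (B - 15)*(B + (-11 - 1*9)) = -3 + (-15 + B)*(B + (-11 - 9)) = -3 + (-15 + B)*(B - 20) = -3 + (-15 + B)*(-20 + B) = -3 + (-20 + B)*(-15 + B))
o(17) + 1/(S(7, -1) + (R + (5*(-5))*12)) = (297 + 17**2 - 35*17) + 1/((3 - 1*7) + (-5 + (5*(-5))*12)) = (297 + 289 - 595) + 1/((3 - 7) + (-5 - 25*12)) = -9 + 1/(-4 + (-5 - 300)) = -9 + 1/(-4 - 305) = -9 + 1/(-309) = -9 - 1/309 = -2782/309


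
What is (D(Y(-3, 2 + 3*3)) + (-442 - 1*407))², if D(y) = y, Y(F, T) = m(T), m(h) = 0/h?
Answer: 720801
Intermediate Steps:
m(h) = 0
Y(F, T) = 0
(D(Y(-3, 2 + 3*3)) + (-442 - 1*407))² = (0 + (-442 - 1*407))² = (0 + (-442 - 407))² = (0 - 849)² = (-849)² = 720801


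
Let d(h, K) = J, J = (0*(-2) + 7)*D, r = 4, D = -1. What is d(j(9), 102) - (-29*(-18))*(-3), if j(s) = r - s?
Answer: 1559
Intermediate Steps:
J = -7 (J = (0*(-2) + 7)*(-1) = (0 + 7)*(-1) = 7*(-1) = -7)
j(s) = 4 - s
d(h, K) = -7
d(j(9), 102) - (-29*(-18))*(-3) = -7 - (-29*(-18))*(-3) = -7 - 522*(-3) = -7 - 1*(-1566) = -7 + 1566 = 1559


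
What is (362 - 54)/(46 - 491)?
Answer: -308/445 ≈ -0.69213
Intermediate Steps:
(362 - 54)/(46 - 491) = 308/(-445) = -1/445*308 = -308/445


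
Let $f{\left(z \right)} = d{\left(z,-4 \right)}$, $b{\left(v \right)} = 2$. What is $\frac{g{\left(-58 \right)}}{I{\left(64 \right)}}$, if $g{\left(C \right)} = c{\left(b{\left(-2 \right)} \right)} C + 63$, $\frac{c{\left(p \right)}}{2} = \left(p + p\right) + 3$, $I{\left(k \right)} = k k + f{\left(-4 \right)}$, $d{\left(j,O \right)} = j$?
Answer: $- \frac{749}{4092} \approx -0.18304$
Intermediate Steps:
$f{\left(z \right)} = z$
$I{\left(k \right)} = -4 + k^{2}$ ($I{\left(k \right)} = k k - 4 = k^{2} - 4 = -4 + k^{2}$)
$c{\left(p \right)} = 6 + 4 p$ ($c{\left(p \right)} = 2 \left(\left(p + p\right) + 3\right) = 2 \left(2 p + 3\right) = 2 \left(3 + 2 p\right) = 6 + 4 p$)
$g{\left(C \right)} = 63 + 14 C$ ($g{\left(C \right)} = \left(6 + 4 \cdot 2\right) C + 63 = \left(6 + 8\right) C + 63 = 14 C + 63 = 63 + 14 C$)
$\frac{g{\left(-58 \right)}}{I{\left(64 \right)}} = \frac{63 + 14 \left(-58\right)}{-4 + 64^{2}} = \frac{63 - 812}{-4 + 4096} = - \frac{749}{4092}$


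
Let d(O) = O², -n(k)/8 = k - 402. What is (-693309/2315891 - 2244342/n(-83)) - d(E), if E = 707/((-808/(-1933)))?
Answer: -205687306859622871/71885256640 ≈ -2.8613e+6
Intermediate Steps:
n(k) = 3216 - 8*k (n(k) = -8*(k - 402) = -8*(-402 + k) = 3216 - 8*k)
E = 13531/8 (E = 707/((-808*(-1/1933))) = 707/(808/1933) = 707*(1933/808) = 13531/8 ≈ 1691.4)
(-693309/2315891 - 2244342/n(-83)) - d(E) = (-693309/2315891 - 2244342/(3216 - 8*(-83))) - (13531/8)² = (-693309*1/2315891 - 2244342/(3216 + 664)) - 1*183087961/64 = (-693309/2315891 - 2244342/3880) - 183087961/64 = (-693309/2315891 - 2244342*1/3880) - 183087961/64 = (-693309/2315891 - 1122171/1940) - 183087961/64 = -2600170738821/4492828540 - 183087961/64 = -205687306859622871/71885256640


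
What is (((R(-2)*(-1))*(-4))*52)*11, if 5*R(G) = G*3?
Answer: -13728/5 ≈ -2745.6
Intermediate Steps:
R(G) = 3*G/5 (R(G) = (G*3)/5 = (3*G)/5 = 3*G/5)
(((R(-2)*(-1))*(-4))*52)*11 = (((((⅗)*(-2))*(-1))*(-4))*52)*11 = ((-6/5*(-1)*(-4))*52)*11 = (((6/5)*(-4))*52)*11 = -24/5*52*11 = -1248/5*11 = -13728/5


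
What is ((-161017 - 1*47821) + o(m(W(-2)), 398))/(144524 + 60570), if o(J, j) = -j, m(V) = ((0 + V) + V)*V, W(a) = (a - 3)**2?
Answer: -104618/102547 ≈ -1.0202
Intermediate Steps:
W(a) = (-3 + a)**2
m(V) = 2*V**2 (m(V) = (V + V)*V = (2*V)*V = 2*V**2)
((-161017 - 1*47821) + o(m(W(-2)), 398))/(144524 + 60570) = ((-161017 - 1*47821) - 1*398)/(144524 + 60570) = ((-161017 - 47821) - 398)/205094 = (-208838 - 398)*(1/205094) = -209236*1/205094 = -104618/102547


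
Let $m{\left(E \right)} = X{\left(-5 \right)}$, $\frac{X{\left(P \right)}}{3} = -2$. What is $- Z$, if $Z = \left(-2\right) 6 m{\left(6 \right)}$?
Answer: $-72$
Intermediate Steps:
$X{\left(P \right)} = -6$ ($X{\left(P \right)} = 3 \left(-2\right) = -6$)
$m{\left(E \right)} = -6$
$Z = 72$ ($Z = \left(-2\right) 6 \left(-6\right) = \left(-12\right) \left(-6\right) = 72$)
$- Z = \left(-1\right) 72 = -72$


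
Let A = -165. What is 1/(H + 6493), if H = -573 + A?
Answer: 1/5755 ≈ 0.00017376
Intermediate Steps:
H = -738 (H = -573 - 165 = -738)
1/(H + 6493) = 1/(-738 + 6493) = 1/5755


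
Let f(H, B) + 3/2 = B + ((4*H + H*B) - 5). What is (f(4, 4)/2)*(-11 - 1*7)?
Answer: -531/2 ≈ -265.50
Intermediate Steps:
f(H, B) = -13/2 + B + 4*H + B*H (f(H, B) = -3/2 + (B + ((4*H + H*B) - 5)) = -3/2 + (B + ((4*H + B*H) - 5)) = -3/2 + (B + (-5 + 4*H + B*H)) = -3/2 + (-5 + B + 4*H + B*H) = -13/2 + B + 4*H + B*H)
(f(4, 4)/2)*(-11 - 1*7) = ((-13/2 + 4 + 4*4 + 4*4)/2)*(-11 - 1*7) = ((-13/2 + 4 + 16 + 16)*(½))*(-11 - 7) = ((59/2)*(½))*(-18) = (59/4)*(-18) = -531/2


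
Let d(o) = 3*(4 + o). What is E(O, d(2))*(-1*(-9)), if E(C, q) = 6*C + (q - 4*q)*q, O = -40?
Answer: -10908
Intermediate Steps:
d(o) = 12 + 3*o
E(C, q) = -3*q² + 6*C (E(C, q) = 6*C + (-3*q)*q = 6*C - 3*q² = -3*q² + 6*C)
E(O, d(2))*(-1*(-9)) = (-3*(12 + 3*2)² + 6*(-40))*(-1*(-9)) = (-3*(12 + 6)² - 240)*9 = (-3*18² - 240)*9 = (-3*324 - 240)*9 = (-972 - 240)*9 = -1212*9 = -10908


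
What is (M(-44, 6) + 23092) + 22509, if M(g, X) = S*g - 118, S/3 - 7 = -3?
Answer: 44955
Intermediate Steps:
S = 12 (S = 21 + 3*(-3) = 21 - 9 = 12)
M(g, X) = -118 + 12*g (M(g, X) = 12*g - 118 = -118 + 12*g)
(M(-44, 6) + 23092) + 22509 = ((-118 + 12*(-44)) + 23092) + 22509 = ((-118 - 528) + 23092) + 22509 = (-646 + 23092) + 22509 = 22446 + 22509 = 44955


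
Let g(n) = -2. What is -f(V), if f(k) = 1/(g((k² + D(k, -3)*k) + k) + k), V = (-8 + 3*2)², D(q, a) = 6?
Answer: -½ ≈ -0.50000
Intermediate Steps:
V = 4 (V = (-8 + 6)² = (-2)² = 4)
f(k) = 1/(-2 + k)
-f(V) = -1/(-2 + 4) = -1/2 = -1*½ = -½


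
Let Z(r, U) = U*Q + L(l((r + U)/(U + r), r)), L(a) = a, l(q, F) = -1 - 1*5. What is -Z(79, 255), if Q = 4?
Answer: -1014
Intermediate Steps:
l(q, F) = -6 (l(q, F) = -1 - 5 = -6)
Z(r, U) = -6 + 4*U (Z(r, U) = U*4 - 6 = 4*U - 6 = -6 + 4*U)
-Z(79, 255) = -(-6 + 4*255) = -(-6 + 1020) = -1*1014 = -1014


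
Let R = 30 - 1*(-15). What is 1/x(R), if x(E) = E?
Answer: 1/45 ≈ 0.022222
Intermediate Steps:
R = 45 (R = 30 + 15 = 45)
1/x(R) = 1/45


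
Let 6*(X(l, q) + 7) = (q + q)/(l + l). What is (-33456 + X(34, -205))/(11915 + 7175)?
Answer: -6826657/3894360 ≈ -1.7530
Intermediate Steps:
X(l, q) = -7 + q/(6*l) (X(l, q) = -7 + ((q + q)/(l + l))/6 = -7 + ((2*q)/((2*l)))/6 = -7 + ((2*q)*(1/(2*l)))/6 = -7 + (q/l)/6 = -7 + q/(6*l))
(-33456 + X(34, -205))/(11915 + 7175) = (-33456 + (-7 + (⅙)*(-205)/34))/(11915 + 7175) = (-33456 + (-7 + (⅙)*(-205)*(1/34)))/19090 = (-33456 + (-7 - 205/204))*(1/19090) = (-33456 - 1633/204)*(1/19090) = -6826657/204*1/19090 = -6826657/3894360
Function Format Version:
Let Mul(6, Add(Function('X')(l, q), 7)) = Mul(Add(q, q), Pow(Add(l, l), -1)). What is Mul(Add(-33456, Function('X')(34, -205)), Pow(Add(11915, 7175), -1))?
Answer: Rational(-6826657, 3894360) ≈ -1.7530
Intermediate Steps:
Function('X')(l, q) = Add(-7, Mul(Rational(1, 6), q, Pow(l, -1))) (Function('X')(l, q) = Add(-7, Mul(Rational(1, 6), Mul(Add(q, q), Pow(Add(l, l), -1)))) = Add(-7, Mul(Rational(1, 6), Mul(Mul(2, q), Pow(Mul(2, l), -1)))) = Add(-7, Mul(Rational(1, 6), Mul(Mul(2, q), Mul(Rational(1, 2), Pow(l, -1))))) = Add(-7, Mul(Rational(1, 6), Mul(q, Pow(l, -1)))) = Add(-7, Mul(Rational(1, 6), q, Pow(l, -1))))
Mul(Add(-33456, Function('X')(34, -205)), Pow(Add(11915, 7175), -1)) = Mul(Add(-33456, Add(-7, Mul(Rational(1, 6), -205, Pow(34, -1)))), Pow(Add(11915, 7175), -1)) = Mul(Add(-33456, Add(-7, Mul(Rational(1, 6), -205, Rational(1, 34)))), Pow(19090, -1)) = Mul(Add(-33456, Add(-7, Rational(-205, 204))), Rational(1, 19090)) = Mul(Add(-33456, Rational(-1633, 204)), Rational(1, 19090)) = Mul(Rational(-6826657, 204), Rational(1, 19090)) = Rational(-6826657, 3894360)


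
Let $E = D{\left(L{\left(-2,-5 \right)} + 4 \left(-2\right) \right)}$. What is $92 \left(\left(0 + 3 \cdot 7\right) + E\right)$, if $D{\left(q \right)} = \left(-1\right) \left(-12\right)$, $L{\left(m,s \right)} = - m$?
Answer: $3036$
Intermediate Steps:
$D{\left(q \right)} = 12$
$E = 12$
$92 \left(\left(0 + 3 \cdot 7\right) + E\right) = 92 \left(\left(0 + 3 \cdot 7\right) + 12\right) = 92 \left(\left(0 + 21\right) + 12\right) = 92 \left(21 + 12\right) = 92 \cdot 33 = 3036$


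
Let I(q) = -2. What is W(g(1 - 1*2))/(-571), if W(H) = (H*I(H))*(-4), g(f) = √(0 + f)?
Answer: -8*I/571 ≈ -0.014011*I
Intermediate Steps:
g(f) = √f
W(H) = 8*H (W(H) = (H*(-2))*(-4) = -2*H*(-4) = 8*H)
W(g(1 - 1*2))/(-571) = (8*√(1 - 1*2))/(-571) = (8*√(1 - 2))*(-1/571) = (8*√(-1))*(-1/571) = (8*I)*(-1/571) = -8*I/571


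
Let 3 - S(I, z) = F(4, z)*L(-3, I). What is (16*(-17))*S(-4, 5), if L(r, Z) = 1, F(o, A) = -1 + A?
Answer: 272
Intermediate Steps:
S(I, z) = 4 - z (S(I, z) = 3 - (-1 + z) = 3 + (1 - z) = 4 - z)
(16*(-17))*S(-4, 5) = (16*(-17))*(4 - 1*5) = -272*(4 - 5) = -272*(-1) = 272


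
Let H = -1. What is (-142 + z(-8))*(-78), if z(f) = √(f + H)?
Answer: 11076 - 234*I ≈ 11076.0 - 234.0*I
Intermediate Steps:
z(f) = √(-1 + f) (z(f) = √(f - 1) = √(-1 + f))
(-142 + z(-8))*(-78) = (-142 + √(-1 - 8))*(-78) = (-142 + √(-9))*(-78) = (-142 + 3*I)*(-78) = 11076 - 234*I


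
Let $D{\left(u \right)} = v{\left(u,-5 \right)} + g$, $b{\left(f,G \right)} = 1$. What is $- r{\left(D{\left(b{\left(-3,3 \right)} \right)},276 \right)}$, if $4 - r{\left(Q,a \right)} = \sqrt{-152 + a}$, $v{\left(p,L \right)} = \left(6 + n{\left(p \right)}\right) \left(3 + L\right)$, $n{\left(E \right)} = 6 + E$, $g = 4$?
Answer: $-4 + 2 \sqrt{31} \approx 7.1355$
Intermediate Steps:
$v{\left(p,L \right)} = \left(3 + L\right) \left(12 + p\right)$ ($v{\left(p,L \right)} = \left(6 + \left(6 + p\right)\right) \left(3 + L\right) = \left(12 + p\right) \left(3 + L\right) = \left(3 + L\right) \left(12 + p\right)$)
$D{\left(u \right)} = -20 - 2 u$ ($D{\left(u \right)} = \left(36 + 3 u + 12 \left(-5\right) - 5 u\right) + 4 = \left(36 + 3 u - 60 - 5 u\right) + 4 = \left(-24 - 2 u\right) + 4 = -20 - 2 u$)
$r{\left(Q,a \right)} = 4 - \sqrt{-152 + a}$
$- r{\left(D{\left(b{\left(-3,3 \right)} \right)},276 \right)} = - (4 - \sqrt{-152 + 276}) = - (4 - \sqrt{124}) = - (4 - 2 \sqrt{31}) = -4 + 2 \sqrt{31}$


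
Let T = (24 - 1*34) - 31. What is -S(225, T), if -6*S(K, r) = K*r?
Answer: -3075/2 ≈ -1537.5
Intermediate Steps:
T = -41 (T = (24 - 34) - 31 = -10 - 31 = -41)
S(K, r) = -K*r/6
-S(225, T) = -(-1)*225*(-41)/6 = -1*3075/2 = -3075/2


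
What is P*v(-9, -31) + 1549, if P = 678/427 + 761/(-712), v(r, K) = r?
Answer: 469513075/304024 ≈ 1544.3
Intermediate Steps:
P = 157789/304024 (P = 678*(1/427) + 761*(-1/712) = 678/427 - 761/712 = 157789/304024 ≈ 0.51900)
P*v(-9, -31) + 1549 = (157789/304024)*(-9) + 1549 = -1420101/304024 + 1549 = 469513075/304024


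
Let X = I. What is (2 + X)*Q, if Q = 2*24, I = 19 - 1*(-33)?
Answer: 2592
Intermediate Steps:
I = 52 (I = 19 + 33 = 52)
X = 52
Q = 48
(2 + X)*Q = (2 + 52)*48 = 54*48 = 2592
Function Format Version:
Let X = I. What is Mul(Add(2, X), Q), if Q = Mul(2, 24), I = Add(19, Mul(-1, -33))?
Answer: 2592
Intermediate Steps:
I = 52 (I = Add(19, 33) = 52)
X = 52
Q = 48
Mul(Add(2, X), Q) = Mul(Add(2, 52), 48) = Mul(54, 48) = 2592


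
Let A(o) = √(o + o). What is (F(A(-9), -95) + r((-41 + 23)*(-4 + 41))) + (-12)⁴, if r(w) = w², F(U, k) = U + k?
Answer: 464197 + 3*I*√2 ≈ 4.642e+5 + 4.2426*I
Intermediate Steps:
A(o) = √2*√o (A(o) = √(2*o) = √2*√o)
(F(A(-9), -95) + r((-41 + 23)*(-4 + 41))) + (-12)⁴ = ((√2*√(-9) - 95) + ((-41 + 23)*(-4 + 41))²) + (-12)⁴ = ((√2*(3*I) - 95) + (-18*37)²) + 20736 = ((3*I*√2 - 95) + (-666)²) + 20736 = ((-95 + 3*I*√2) + 443556) + 20736 = (443461 + 3*I*√2) + 20736 = 464197 + 3*I*√2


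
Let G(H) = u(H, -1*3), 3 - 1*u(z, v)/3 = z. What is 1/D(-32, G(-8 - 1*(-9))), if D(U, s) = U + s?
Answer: -1/26 ≈ -0.038462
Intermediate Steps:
u(z, v) = 9 - 3*z
G(H) = 9 - 3*H
1/D(-32, G(-8 - 1*(-9))) = 1/(-32 + (9 - 3*(-8 - 1*(-9)))) = 1/(-32 + (9 - 3*(-8 + 9))) = 1/(-32 + (9 - 3*1)) = 1/(-32 + (9 - 3)) = 1/(-32 + 6) = 1/(-26) = -1/26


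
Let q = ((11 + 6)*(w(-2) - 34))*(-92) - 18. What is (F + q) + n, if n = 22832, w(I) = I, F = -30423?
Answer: 48695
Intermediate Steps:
q = 56286 (q = ((11 + 6)*(-2 - 34))*(-92) - 18 = (17*(-36))*(-92) - 18 = -612*(-92) - 18 = 56304 - 18 = 56286)
(F + q) + n = (-30423 + 56286) + 22832 = 25863 + 22832 = 48695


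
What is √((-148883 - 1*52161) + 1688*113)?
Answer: 10*I*√103 ≈ 101.49*I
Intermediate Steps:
√((-148883 - 1*52161) + 1688*113) = √((-148883 - 52161) + 190744) = √(-201044 + 190744) = √(-10300) = 10*I*√103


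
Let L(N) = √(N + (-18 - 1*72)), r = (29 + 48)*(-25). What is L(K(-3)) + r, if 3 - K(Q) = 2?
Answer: -1925 + I*√89 ≈ -1925.0 + 9.434*I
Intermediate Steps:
K(Q) = 1 (K(Q) = 3 - 1*2 = 3 - 2 = 1)
r = -1925 (r = 77*(-25) = -1925)
L(N) = √(-90 + N) (L(N) = √(N + (-18 - 72)) = √(N - 90) = √(-90 + N))
L(K(-3)) + r = √(-90 + 1) - 1925 = √(-89) - 1925 = I*√89 - 1925 = -1925 + I*√89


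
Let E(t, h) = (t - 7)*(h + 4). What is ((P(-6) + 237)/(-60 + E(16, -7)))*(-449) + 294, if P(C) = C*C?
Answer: 49385/29 ≈ 1702.9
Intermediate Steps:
P(C) = C**2
E(t, h) = (-7 + t)*(4 + h)
((P(-6) + 237)/(-60 + E(16, -7)))*(-449) + 294 = (((-6)**2 + 237)/(-60 + (-28 - 7*(-7) + 4*16 - 7*16)))*(-449) + 294 = ((36 + 237)/(-60 + (-28 + 49 + 64 - 112)))*(-449) + 294 = (273/(-60 - 27))*(-449) + 294 = (273/(-87))*(-449) + 294 = (273*(-1/87))*(-449) + 294 = -91/29*(-449) + 294 = 40859/29 + 294 = 49385/29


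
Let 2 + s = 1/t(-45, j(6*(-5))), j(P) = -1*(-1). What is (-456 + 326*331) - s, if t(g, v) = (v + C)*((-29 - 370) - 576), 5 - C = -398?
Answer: 42325342801/393900 ≈ 1.0745e+5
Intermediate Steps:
C = 403 (C = 5 - 1*(-398) = 5 + 398 = 403)
j(P) = 1
t(g, v) = -392925 - 975*v (t(g, v) = (v + 403)*((-29 - 370) - 576) = (403 + v)*(-399 - 576) = (403 + v)*(-975) = -392925 - 975*v)
s = -787801/393900 (s = -2 + 1/(-392925 - 975*1) = -2 + 1/(-392925 - 975) = -2 + 1/(-393900) = -2 - 1/393900 = -787801/393900 ≈ -2.0000)
(-456 + 326*331) - s = (-456 + 326*331) - 1*(-787801/393900) = (-456 + 107906) + 787801/393900 = 107450 + 787801/393900 = 42325342801/393900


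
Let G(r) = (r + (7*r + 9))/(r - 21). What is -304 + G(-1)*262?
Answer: -3475/11 ≈ -315.91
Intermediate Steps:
G(r) = (9 + 8*r)/(-21 + r) (G(r) = (r + (9 + 7*r))/(-21 + r) = (9 + 8*r)/(-21 + r))
-304 + G(-1)*262 = -304 + ((9 + 8*(-1))/(-21 - 1))*262 = -304 + ((9 - 8)/(-22))*262 = -304 - 1/22*1*262 = -304 - 1/22*262 = -304 - 131/11 = -3475/11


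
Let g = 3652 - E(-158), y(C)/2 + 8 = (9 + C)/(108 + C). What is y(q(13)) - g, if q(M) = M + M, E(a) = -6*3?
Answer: -246927/67 ≈ -3685.5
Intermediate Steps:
E(a) = -18
q(M) = 2*M
y(C) = -16 + 2*(9 + C)/(108 + C) (y(C) = -16 + 2*((9 + C)/(108 + C)) = -16 + 2*(9 + C)/(108 + C))
g = 3670 (g = 3652 - 1*(-18) = 3652 + 18 = 3670)
y(q(13)) - g = 2*(-855 - 14*13)/(108 + 2*13) - 1*3670 = 2*(-855 - 7*26)/(108 + 26) - 3670 = 2*(-855 - 182)/134 - 3670 = 2*(1/134)*(-1037) - 3670 = -1037/67 - 3670 = -246927/67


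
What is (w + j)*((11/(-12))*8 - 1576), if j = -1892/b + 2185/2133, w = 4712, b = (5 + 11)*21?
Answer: -667717866875/89586 ≈ -7.4534e+6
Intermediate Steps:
b = 336 (b = 16*21 = 336)
j = -275123/59724 (j = -1892/336 + 2185/2133 = -1892*1/336 + 2185*(1/2133) = -473/84 + 2185/2133 = -275123/59724 ≈ -4.6066)
(w + j)*((11/(-12))*8 - 1576) = (4712 - 275123/59724)*((11/(-12))*8 - 1576) = 281144365*(-1/12*11*8 - 1576)/59724 = 281144365*(-11/12*8 - 1576)/59724 = 281144365*(-22/3 - 1576)/59724 = (281144365/59724)*(-4750/3) = -667717866875/89586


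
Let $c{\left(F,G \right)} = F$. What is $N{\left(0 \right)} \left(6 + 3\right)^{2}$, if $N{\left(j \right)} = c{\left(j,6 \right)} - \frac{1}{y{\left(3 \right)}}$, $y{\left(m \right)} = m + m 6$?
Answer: $- \frac{27}{7} \approx -3.8571$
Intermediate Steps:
$y{\left(m \right)} = 7 m$ ($y{\left(m \right)} = m + 6 m = 7 m$)
$N{\left(j \right)} = - \frac{1}{21} + j$ ($N{\left(j \right)} = j - \frac{1}{7 \cdot 3} = j - \frac{1}{21} = - \frac{1}{21} + j$)
$N{\left(0 \right)} \left(6 + 3\right)^{2} = \left(- \frac{1}{21} + 0\right) \left(6 + 3\right)^{2} = - \frac{9^{2}}{21} = \left(- \frac{1}{21}\right) 81 = - \frac{27}{7}$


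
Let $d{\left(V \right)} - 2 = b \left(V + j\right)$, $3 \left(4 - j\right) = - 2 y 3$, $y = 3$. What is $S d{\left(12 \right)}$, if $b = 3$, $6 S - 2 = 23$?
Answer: $\frac{850}{3} \approx 283.33$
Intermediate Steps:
$S = \frac{25}{6}$ ($S = \frac{1}{3} + \frac{1}{6} \cdot 23 = \frac{1}{3} + \frac{23}{6} = \frac{25}{6} \approx 4.1667$)
$j = 10$ ($j = 4 - \frac{\left(-2\right) 3 \cdot 3}{3} = 4 - \frac{\left(-6\right) 3}{3} = 4 - -6 = 4 + 6 = 10$)
$d{\left(V \right)} = 32 + 3 V$ ($d{\left(V \right)} = 2 + 3 \left(V + 10\right) = 2 + 3 \left(10 + V\right) = 2 + \left(30 + 3 V\right) = 32 + 3 V$)
$S d{\left(12 \right)} = \frac{25 \left(32 + 3 \cdot 12\right)}{6} = \frac{25 \left(32 + 36\right)}{6} = \frac{25}{6} \cdot 68 = \frac{850}{3}$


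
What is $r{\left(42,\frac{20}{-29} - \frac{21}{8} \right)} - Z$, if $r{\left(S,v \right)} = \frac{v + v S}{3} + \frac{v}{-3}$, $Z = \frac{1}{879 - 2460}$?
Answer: $- \frac{8510407}{183396} \approx -46.405$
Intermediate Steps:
$Z = - \frac{1}{1581}$ ($Z = \frac{1}{879 - 2460} = \frac{1}{-1581} = - \frac{1}{1581} \approx -0.00063251$)
$r{\left(S,v \right)} = \frac{S v}{3}$ ($r{\left(S,v \right)} = \left(v + S v\right) \frac{1}{3} + v \left(- \frac{1}{3}\right) = \left(\frac{v}{3} + \frac{S v}{3}\right) - \frac{v}{3} = \frac{S v}{3}$)
$r{\left(42,\frac{20}{-29} - \frac{21}{8} \right)} - Z = \frac{1}{3} \cdot 42 \left(\frac{20}{-29} - \frac{21}{8}\right) - - \frac{1}{1581} = \frac{1}{3} \cdot 42 \left(20 \left(- \frac{1}{29}\right) - \frac{21}{8}\right) + \frac{1}{1581} = \frac{1}{3} \cdot 42 \left(- \frac{20}{29} - \frac{21}{8}\right) + \frac{1}{1581} = \frac{1}{3} \cdot 42 \left(- \frac{769}{232}\right) + \frac{1}{1581} = - \frac{5383}{116} + \frac{1}{1581} = - \frac{8510407}{183396}$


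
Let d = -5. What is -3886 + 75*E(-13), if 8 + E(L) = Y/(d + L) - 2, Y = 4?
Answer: -13958/3 ≈ -4652.7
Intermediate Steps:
E(L) = -10 + 4/(-5 + L) (E(L) = -8 + (4/(-5 + L) - 2) = -8 + (-2 + 4/(-5 + L)) = -10 + 4/(-5 + L))
-3886 + 75*E(-13) = -3886 + 75*(2*(27 - 5*(-13))/(-5 - 13)) = -3886 + 75*(2*(27 + 65)/(-18)) = -3886 + 75*(2*(-1/18)*92) = -3886 + 75*(-92/9) = -3886 - 2300/3 = -13958/3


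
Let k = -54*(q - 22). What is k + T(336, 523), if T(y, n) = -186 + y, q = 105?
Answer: -4332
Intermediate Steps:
k = -4482 (k = -54*(105 - 22) = -54*83 = -4482)
k + T(336, 523) = -4482 + (-186 + 336) = -4482 + 150 = -4332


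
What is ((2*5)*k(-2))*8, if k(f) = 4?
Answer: 320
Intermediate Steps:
((2*5)*k(-2))*8 = ((2*5)*4)*8 = (10*4)*8 = 40*8 = 320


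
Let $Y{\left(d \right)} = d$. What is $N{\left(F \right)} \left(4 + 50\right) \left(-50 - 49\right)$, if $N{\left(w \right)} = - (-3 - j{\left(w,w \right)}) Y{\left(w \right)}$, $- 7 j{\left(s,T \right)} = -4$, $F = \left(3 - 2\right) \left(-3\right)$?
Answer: $\frac{400950}{7} \approx 57279.0$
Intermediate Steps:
$F = -3$ ($F = 1 \left(-3\right) = -3$)
$j{\left(s,T \right)} = \frac{4}{7}$ ($j{\left(s,T \right)} = \left(- \frac{1}{7}\right) \left(-4\right) = \frac{4}{7}$)
$N{\left(w \right)} = \frac{25 w}{7}$ ($N{\left(w \right)} = - (-3 - \frac{4}{7}) w = \left(-1\right) \left(- \frac{25}{7}\right) w = \frac{25 w}{7}$)
$N{\left(F \right)} \left(4 + 50\right) \left(-50 - 49\right) = \frac{25}{7} \left(-3\right) \left(4 + 50\right) \left(-50 - 49\right) = - \frac{75 \cdot 54 \left(-99\right)}{7} = \left(- \frac{75}{7}\right) \left(-5346\right) = \frac{400950}{7}$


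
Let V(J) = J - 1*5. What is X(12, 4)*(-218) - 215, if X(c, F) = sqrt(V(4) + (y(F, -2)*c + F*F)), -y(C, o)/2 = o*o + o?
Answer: -215 - 218*I*sqrt(33) ≈ -215.0 - 1252.3*I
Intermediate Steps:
y(C, o) = -2*o - 2*o**2 (y(C, o) = -2*(o*o + o) = -2*(o**2 + o) = -2*(o + o**2) = -2*o - 2*o**2)
V(J) = -5 + J (V(J) = J - 5 = -5 + J)
X(c, F) = sqrt(-1 + F**2 - 4*c) (X(c, F) = sqrt((-5 + 4) + ((-2*(-2)*(1 - 2))*c + F*F)) = sqrt(-1 + ((-2*(-2)*(-1))*c + F**2)) = sqrt(-1 + (-4*c + F**2)) = sqrt(-1 + (F**2 - 4*c)) = sqrt(-1 + F**2 - 4*c))
X(12, 4)*(-218) - 215 = sqrt(-1 + 4**2 - 4*12)*(-218) - 215 = sqrt(-1 + 16 - 48)*(-218) - 215 = sqrt(-33)*(-218) - 215 = (I*sqrt(33))*(-218) - 215 = -218*I*sqrt(33) - 215 = -215 - 218*I*sqrt(33)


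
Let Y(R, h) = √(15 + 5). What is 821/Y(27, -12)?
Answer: 821*√5/10 ≈ 183.58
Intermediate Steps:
Y(R, h) = 2*√5 (Y(R, h) = √20 = 2*√5)
821/Y(27, -12) = 821/((2*√5)) = 821*(√5/10) = 821*√5/10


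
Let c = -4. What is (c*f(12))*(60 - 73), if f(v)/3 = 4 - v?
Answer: -1248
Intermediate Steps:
f(v) = 12 - 3*v (f(v) = 3*(4 - v) = 12 - 3*v)
(c*f(12))*(60 - 73) = (-4*(12 - 3*12))*(60 - 73) = -4*(12 - 36)*(-13) = -4*(-24)*(-13) = 96*(-13) = -1248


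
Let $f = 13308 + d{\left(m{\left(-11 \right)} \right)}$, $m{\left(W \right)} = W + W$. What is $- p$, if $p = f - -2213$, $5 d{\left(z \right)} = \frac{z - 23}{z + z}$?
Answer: $- \frac{682933}{44} \approx -15521.0$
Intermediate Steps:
$m{\left(W \right)} = 2 W$
$d{\left(z \right)} = \frac{-23 + z}{10 z}$ ($d{\left(z \right)} = \frac{\left(z - 23\right) \frac{1}{z + z}}{5} = \frac{\left(-23 + z\right) \frac{1}{2 z}}{5} = \frac{\frac{1}{2} \frac{1}{z} \left(-23 + z\right)}{5} = \frac{-23 + z}{10 z}$)
$f = \frac{585561}{44}$ ($f = 13308 + \frac{-23 + 2 \left(-11\right)}{10 \cdot 2 \left(-11\right)} = 13308 + \frac{-23 - 22}{10 \left(-22\right)} = 13308 + \frac{1}{10} \left(- \frac{1}{22}\right) \left(-45\right) = 13308 + \frac{9}{44} = \frac{585561}{44} \approx 13308.0$)
$p = \frac{682933}{44}$ ($p = \frac{585561}{44} - -2213 = \frac{585561}{44} + 2213 = \frac{682933}{44} \approx 15521.0$)
$- p = \left(-1\right) \frac{682933}{44} = - \frac{682933}{44}$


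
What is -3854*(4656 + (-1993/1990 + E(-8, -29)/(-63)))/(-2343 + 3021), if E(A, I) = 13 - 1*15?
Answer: -1124599398707/42500430 ≈ -26461.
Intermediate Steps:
E(A, I) = -2 (E(A, I) = 13 - 15 = -2)
-3854*(4656 + (-1993/1990 + E(-8, -29)/(-63)))/(-2343 + 3021) = -3854*(4656 + (-1993/1990 - 2/(-63)))/(-2343 + 3021) = -3854/(678/(4656 + (-1993*1/1990 - 2*(-1/63)))) = -3854/(678/(4656 + (-1993/1990 + 2/63))) = -3854/(678/(4656 - 121579/125370)) = -3854/(678/(583601141/125370)) = -3854/(678*(125370/583601141)) = -3854/85000860/583601141 = -3854*583601141/85000860 = -1124599398707/42500430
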